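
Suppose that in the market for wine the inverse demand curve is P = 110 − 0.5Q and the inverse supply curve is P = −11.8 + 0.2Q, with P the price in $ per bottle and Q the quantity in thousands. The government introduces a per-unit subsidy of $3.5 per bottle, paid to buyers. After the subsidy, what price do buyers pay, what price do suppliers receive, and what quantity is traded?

Inverting to Q(P) form: Qd = 220 − 2P; Qs = 5P + 59.
Without the subsidy, 220 − 2P = 5P + 59 gives 7P = 161, so P* = $23 and Q* = 174.
With a per-unit subsidy paid to buyers, each effectively pays P − 3.5, so demand becomes Qd = 220 − 2(P − 3.5).
New equilibrium: buyers pay $20.5, suppliers receive $24, Q = 179. (Wedge: Pb − Ps = −3.5.)

Buyers pay $20.5; suppliers receive $24; quantity = 179.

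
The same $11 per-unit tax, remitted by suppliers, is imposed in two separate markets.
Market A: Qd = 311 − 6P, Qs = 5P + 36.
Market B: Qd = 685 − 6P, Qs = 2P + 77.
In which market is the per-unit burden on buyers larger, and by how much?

Market A, by $2.25.

Market A: pre-tax P* = $25, Q* = 161; post-tax Q = 131; per-unit burden on buyers = $5.
Market B: pre-tax P* = $76, Q* = 229; post-tax Q = 212.5; per-unit burden on buyers = $2.75.
Difference: $5 vs $2.75 → market A is larger by $2.25.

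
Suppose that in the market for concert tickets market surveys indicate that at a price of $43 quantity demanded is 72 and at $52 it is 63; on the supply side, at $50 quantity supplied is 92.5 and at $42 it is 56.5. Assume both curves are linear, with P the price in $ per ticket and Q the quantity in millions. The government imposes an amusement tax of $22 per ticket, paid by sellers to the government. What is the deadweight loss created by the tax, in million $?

Deadweight loss = $198 million.

Demand slope: (63 − 72)/(52 − 43) = -1, so Qd = 115 − P.
Supply slope: (56.5 − 92.5)/(42 − 50) = 4.5, so Qs = 4.5P − 132.5.
Before the tax: set 115 − P = 4.5P − 132.5 → P* = $45, Q* = 70.
With the tax collected from sellers, supply shifts: Qs = 4.5(P − 22) − 132.5.
New equilibrium: consumers pay $63, sellers receive $41, Q = 52. (Wedge: Pb − Ps = 22.)
Quantity falls by |ΔQ| = |70 − 52| = 18.
DWL = ½ · t · |ΔQ| = ½ · 22 · 18 = $198.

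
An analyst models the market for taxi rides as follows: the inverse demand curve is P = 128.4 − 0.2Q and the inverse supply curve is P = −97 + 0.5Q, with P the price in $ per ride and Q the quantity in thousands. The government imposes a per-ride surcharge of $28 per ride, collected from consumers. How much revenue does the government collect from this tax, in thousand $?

Tax revenue = $7896 thousand.

Rewrite in direct form: Qd = 642 − 5P and Qs = 2P + 194.
Without the tax, 642 − 5P = 2P + 194 gives 7P = 448, so P* = $64 and Q* = 322.
With the tax collected from consumers, demand (in seller-price terms) shifts: Qd = 642 − 5(P + 28).
New equilibrium: consumers pay $72, sellers receive $44, Q = 282. (Wedge: Pb − Ps = 28.)
Revenue = t · Q = 28 · 282 = $7896.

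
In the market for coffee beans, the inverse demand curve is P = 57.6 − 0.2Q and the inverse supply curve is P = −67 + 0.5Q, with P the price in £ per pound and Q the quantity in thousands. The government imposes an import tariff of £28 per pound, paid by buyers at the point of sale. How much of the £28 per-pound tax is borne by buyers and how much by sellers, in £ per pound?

Inverting to Q(P) form: Qd = 288 − 5P; Qs = 2P + 134.
Without the tax, 288 − 5P = 2P + 134 gives 7P = 154, so P* = £22 and Q* = 178.
With the tax collected from buyers, demand (in seller-price terms) shifts: Qd = 288 − 5(P + 28).
New equilibrium: buyers pay £30, sellers receive £2, Q = 138. (Wedge: Pb − Ps = 28.)
Burden on buyers: £8; on sellers: £20. (They sum to £28.)
The less price-elastic side of the market bears the larger share of a per-unit tax.

Buyers bear £8 per pound; sellers bear £20 per pound.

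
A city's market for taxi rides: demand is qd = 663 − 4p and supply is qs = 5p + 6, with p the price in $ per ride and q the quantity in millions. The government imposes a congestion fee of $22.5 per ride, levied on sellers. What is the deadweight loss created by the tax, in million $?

Deadweight loss = $562.5 million.

Before the tax: set 663 − 4p = 5p + 6 → p* = $73, q* = 371.
With the tax collected from sellers, supply shifts: qs = 5(p − 22.5) + 6.
New equilibrium: consumers pay $85.5, sellers receive $63, q = 321. (Wedge: pb − ps = 22.5.)
Quantity falls by |ΔQ| = |371 − 321| = 50.
DWL = ½ · t · |ΔQ| = ½ · 22.5 · 50 = $562.5.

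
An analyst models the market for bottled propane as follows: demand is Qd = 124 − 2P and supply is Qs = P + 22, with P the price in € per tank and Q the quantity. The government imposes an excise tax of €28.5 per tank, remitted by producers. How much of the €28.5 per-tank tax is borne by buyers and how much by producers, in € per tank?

Buyers bear €9.5 per tank; producers bear €19 per tank.

Before the tax: set 124 − 2P = P + 22 → P* = €34, Q* = 56.
With the tax collected from producers, supply shifts: Qs = (P − 28.5) + 22.
Solving gives Q = 37 with buyers paying €43.5 and producers receiving €15 (the €28.5 wedge).
Burden on buyers: €9.5; on producers: €19. (They sum to €28.5.)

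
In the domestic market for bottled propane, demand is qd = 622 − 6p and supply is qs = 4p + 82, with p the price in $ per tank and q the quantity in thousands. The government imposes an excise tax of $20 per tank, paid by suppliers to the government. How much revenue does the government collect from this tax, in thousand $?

Without the tax, 622 − 6p = 4p + 82 gives 10p = 540, so p* = $54 and q* = 298.
With the tax collected from suppliers, supply shifts: qs = 4(p − 20) + 82.
New equilibrium: buyers pay $62, suppliers receive $42, q = 250. (Wedge: pb − ps = 20.)
Revenue = t · Q = 20 · 250 = $5000.

Tax revenue = $5000 thousand.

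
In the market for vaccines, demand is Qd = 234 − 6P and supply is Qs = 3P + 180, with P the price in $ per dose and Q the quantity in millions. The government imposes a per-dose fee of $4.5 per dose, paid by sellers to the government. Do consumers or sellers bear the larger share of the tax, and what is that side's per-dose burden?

Sellers bear the larger share: $3 per dose.

Before the tax: set 234 − 6P = 3P + 180 → P* = $6, Q* = 198.
With the tax collected from sellers, supply shifts: Qs = 3(P − 4.5) + 180.
New equilibrium: consumers pay $7.5, sellers receive $3, Q = 189. (Wedge: Pb − Ps = 4.5.)
Per-dose burden: consumers $1.5, sellers $3.
Sellers take the larger share because supply is less price-elastic here (demand slope 6 vs supply slope 3).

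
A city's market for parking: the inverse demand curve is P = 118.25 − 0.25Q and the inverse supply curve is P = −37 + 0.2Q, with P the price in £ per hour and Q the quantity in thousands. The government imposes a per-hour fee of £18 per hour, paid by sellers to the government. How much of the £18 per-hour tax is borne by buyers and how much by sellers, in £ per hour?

Buyers bear £10 per hour; sellers bear £8 per hour.

Rewrite in direct form: Qd = 473 − 4P and Qs = 5P + 185.
Before the tax: set 473 − 4P = 5P + 185 → P* = £32, Q* = 345.
With the tax collected from sellers, supply shifts: Qs = 5(P − 18) + 185.
Solving gives Q = 305 with buyers paying £42 and sellers receiving £24 (the £18 wedge).
Burden on buyers: £10; on sellers: £8. (They sum to £18.)
The less price-elastic side of the market bears the larger share of a per-unit tax.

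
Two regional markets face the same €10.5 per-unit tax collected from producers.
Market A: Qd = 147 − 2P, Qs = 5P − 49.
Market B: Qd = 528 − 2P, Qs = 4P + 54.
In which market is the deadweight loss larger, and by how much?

Market A: pre-tax P* = €28, Q* = 91; post-tax Q = 76; deadweight loss = €78.75.
Market B: pre-tax P* = €79, Q* = 370; post-tax Q = 356; deadweight loss = €73.5.
Difference: €78.75 vs €73.5 → market A is larger by €5.25.

Market A, by €5.25.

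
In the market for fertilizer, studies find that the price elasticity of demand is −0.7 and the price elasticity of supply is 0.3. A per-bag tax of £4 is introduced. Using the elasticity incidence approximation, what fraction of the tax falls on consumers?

Consumers' share ≈ 0.3.

Incidence ratio: consumers' share ≈ εs / (εs + |εd|) = 0.3 / (0.3 + 0.7) = 0.3.
Supply is the less elastic side, so consumers bear the smaller share.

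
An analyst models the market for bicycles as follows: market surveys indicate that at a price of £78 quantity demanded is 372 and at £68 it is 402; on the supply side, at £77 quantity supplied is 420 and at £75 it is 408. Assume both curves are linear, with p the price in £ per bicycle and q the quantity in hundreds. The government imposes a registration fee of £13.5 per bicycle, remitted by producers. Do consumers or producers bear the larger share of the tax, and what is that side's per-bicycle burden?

Consumers bear the larger share: £9 per bicycle.

Demand slope: (402 − 372)/(68 − 78) = -3, so qd = 606 − 3p.
Supply slope: (408 − 420)/(75 − 77) = 6, so qs = 6p − 42.
Without the tax, 606 − 3p = 6p − 42 gives 9p = 648, so p* = £72 and q* = 390.
With the tax collected from producers, supply shifts: qs = 6(p − 13.5) − 42.
New equilibrium: consumers pay £81, producers receive £67.5, q = 363. (Wedge: pb − ps = 13.5.)
Per-bicycle burden: consumers £9, producers £4.5.
Consumers take the larger share because demand is less price-elastic here (demand slope 3 vs supply slope 6).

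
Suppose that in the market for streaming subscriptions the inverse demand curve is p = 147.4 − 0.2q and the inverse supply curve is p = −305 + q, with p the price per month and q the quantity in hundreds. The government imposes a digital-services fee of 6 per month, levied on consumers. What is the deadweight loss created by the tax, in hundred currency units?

Inverting to q(p) form: qd = 737 − 5p; qs = p + 305.
Without the tax, 737 − 5p = p + 305 gives 6p = 432, so p* = 72 and q* = 377.
With the tax collected from consumers, demand (in seller-price terms) shifts: qd = 737 − 5(p + 6).
Solving gives q = 372 with consumers paying 73 and sellers receiving 67 (the 6 wedge).
Quantity falls by |ΔQ| = |377 − 372| = 5.
DWL = ½ · t · |ΔQ| = ½ · 6 · 5 = 15.

Deadweight loss = 15 hundred.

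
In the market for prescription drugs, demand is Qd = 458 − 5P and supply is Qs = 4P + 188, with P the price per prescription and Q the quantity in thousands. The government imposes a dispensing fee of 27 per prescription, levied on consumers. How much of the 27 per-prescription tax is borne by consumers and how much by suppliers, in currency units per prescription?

Without the tax, 458 − 5P = 4P + 188 gives 9P = 270, so P* = 30 and Q* = 308.
With the tax collected from consumers, demand (in seller-price terms) shifts: Qd = 458 − 5(P + 27).
New equilibrium: consumers pay 42, suppliers receive 15, Q = 248. (Wedge: Pb − Ps = 27.)
Burden on consumers: 12; on suppliers: 15. (They sum to 27.)

Consumers bear 12 per prescription; suppliers bear 15 per prescription.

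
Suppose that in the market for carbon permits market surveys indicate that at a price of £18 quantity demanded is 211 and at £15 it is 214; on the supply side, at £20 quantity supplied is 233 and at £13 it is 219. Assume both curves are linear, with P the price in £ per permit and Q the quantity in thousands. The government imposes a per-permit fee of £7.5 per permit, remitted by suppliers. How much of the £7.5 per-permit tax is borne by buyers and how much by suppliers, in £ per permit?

Demand slope: (214 − 211)/(15 − 18) = -1, so Qd = 229 − P.
Supply slope: (219 − 233)/(13 − 20) = 2, so Qs = 2P + 193.
Without the tax, 229 − P = 2P + 193 gives 3P = 36, so P* = £12 and Q* = 217.
With the tax collected from suppliers, supply shifts: Qs = 2(P − 7.5) + 193.
Solving gives Q = 212 with buyers paying £17 and suppliers receiving £9.5 (the £7.5 wedge).
Burden on buyers: £5; on suppliers: £2.5. (They sum to £7.5.)
The less price-elastic side of the market bears the larger share of a per-unit tax.

Buyers bear £5 per permit; suppliers bear £2.5 per permit.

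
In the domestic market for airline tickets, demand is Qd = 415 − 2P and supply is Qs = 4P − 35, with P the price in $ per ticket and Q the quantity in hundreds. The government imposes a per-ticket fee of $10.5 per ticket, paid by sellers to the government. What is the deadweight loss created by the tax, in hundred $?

Deadweight loss = $73.5 hundred.

Before the tax: set 415 − 2P = 4P − 35 → P* = $75, Q* = 265.
With the tax collected from sellers, supply shifts: Qs = 4(P − 10.5) − 35.
Solving gives Q = 251 with consumers paying $82 and sellers receiving $71.5 (the $10.5 wedge).
Quantity falls by |ΔQ| = |265 − 251| = 14.
DWL = ½ · t · |ΔQ| = ½ · 10.5 · 14 = $73.5.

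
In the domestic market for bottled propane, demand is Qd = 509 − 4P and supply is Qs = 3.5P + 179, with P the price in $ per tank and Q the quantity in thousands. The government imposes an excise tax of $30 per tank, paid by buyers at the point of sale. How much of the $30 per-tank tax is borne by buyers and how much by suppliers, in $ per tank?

Before the tax: set 509 − 4P = 3.5P + 179 → P* = $44, Q* = 333.
With the tax collected from buyers, demand (in seller-price terms) shifts: Qd = 509 − 4(P + 30).
New equilibrium: buyers pay $58, suppliers receive $28, Q = 277. (Wedge: Pb − Ps = 30.)
Burden on buyers: $14; on suppliers: $16. (They sum to $30.)

Buyers bear $14 per tank; suppliers bear $16 per tank.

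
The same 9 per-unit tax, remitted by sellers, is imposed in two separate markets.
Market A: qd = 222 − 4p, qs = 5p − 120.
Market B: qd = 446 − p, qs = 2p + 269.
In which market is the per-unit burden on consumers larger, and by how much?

Market B, by 1.

Market A: pre-tax p* = 38, q* = 70; post-tax q = 50; per-unit burden on consumers = 5.
Market B: pre-tax p* = 59, q* = 387; post-tax q = 381; per-unit burden on consumers = 6.
Difference: 5 vs 6 → market B is larger by 1.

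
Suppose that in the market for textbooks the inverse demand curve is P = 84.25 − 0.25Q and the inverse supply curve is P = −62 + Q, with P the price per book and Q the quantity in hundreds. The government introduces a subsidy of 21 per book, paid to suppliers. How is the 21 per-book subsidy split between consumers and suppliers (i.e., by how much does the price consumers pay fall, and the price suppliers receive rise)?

Inverting to Q(P) form: Qd = 337 − 4P; Qs = P + 62.
Before the subsidy: set 337 − 4P = P + 62 → P* = 55, Q* = 117.
With a per-unit subsidy paid to suppliers, each receives P + 21 per unit sold, so supply becomes Qs = (P + 21) + 62.
New equilibrium: consumers pay 50.8, suppliers receive 71.8, Q = 133.8. (Wedge: Pb − Ps = −21.)
Gain to consumers: 4.2; to suppliers: 16.8. (They sum to 21.)

Consumers gain 4.2 per book; suppliers gain 16.8 per book.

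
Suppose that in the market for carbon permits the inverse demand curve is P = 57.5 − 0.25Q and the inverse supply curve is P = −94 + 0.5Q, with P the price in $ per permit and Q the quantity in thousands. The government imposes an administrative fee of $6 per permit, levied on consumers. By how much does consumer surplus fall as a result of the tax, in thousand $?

Consumer surplus falls by $396 thousand.

Inverting to Q(P) form: Qd = 230 − 4P; Qs = 2P + 188.
Before the tax: set 230 − 4P = 2P + 188 → P* = $7, Q* = 202.
With the tax collected from consumers, demand (in seller-price terms) shifts: Qd = 230 − 4(P + 6).
New equilibrium: consumers pay $9, sellers receive $3, Q = 194. (Wedge: Pb − Ps = 6.)
ΔCS is the trapezoid between Q = 194 and Q = 202 of height $2: ½ · (202 + 194) · 2 = $396.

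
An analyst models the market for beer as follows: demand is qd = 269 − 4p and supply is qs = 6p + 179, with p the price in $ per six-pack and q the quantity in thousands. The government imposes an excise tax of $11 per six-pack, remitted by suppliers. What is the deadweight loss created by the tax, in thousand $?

Without the tax, 269 − 4p = 6p + 179 gives 10p = 90, so p* = $9 and q* = 233.
With the tax collected from suppliers, supply shifts: qs = 6(p − 11) + 179.
New equilibrium: buyers pay $15.6, suppliers receive $4.6, q = 206.6. (Wedge: pb − ps = 11.)
Quantity falls by |ΔQ| = |233 − 206.6| = 26.4.
DWL = ½ · t · |ΔQ| = ½ · 11 · 26.4 = $145.2.

Deadweight loss = $145.2 thousand.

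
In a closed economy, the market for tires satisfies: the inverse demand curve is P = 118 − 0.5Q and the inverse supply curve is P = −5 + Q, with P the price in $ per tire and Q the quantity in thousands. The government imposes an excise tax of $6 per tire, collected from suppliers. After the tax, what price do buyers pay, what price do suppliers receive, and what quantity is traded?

Buyers pay $79; suppliers receive $73; quantity = 78.

Rewrite in direct form: Qd = 236 − 2P and Qs = P + 5.
Without the tax, 236 − 2P = P + 5 gives 3P = 231, so P* = $77 and Q* = 82.
With the tax collected from suppliers, supply shifts: Qs = (P − 6) + 5.
Solving gives Q = 78 with buyers paying $79 and suppliers receiving $73 (the $6 wedge).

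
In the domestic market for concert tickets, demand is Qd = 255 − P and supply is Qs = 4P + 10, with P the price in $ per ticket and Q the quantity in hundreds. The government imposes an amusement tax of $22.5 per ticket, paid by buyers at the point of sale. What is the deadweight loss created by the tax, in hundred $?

Deadweight loss = $202.5 hundred.

Before the tax: set 255 − P = 4P + 10 → P* = $49, Q* = 206.
With the tax collected from buyers, demand (in seller-price terms) shifts: Qd = 255 − (P + 22.5).
Solving gives Q = 188 with buyers paying $67 and sellers receiving $44.5 (the $22.5 wedge).
Quantity falls by |ΔQ| = |206 − 188| = 18.
DWL = ½ · t · |ΔQ| = ½ · 22.5 · 18 = $202.5.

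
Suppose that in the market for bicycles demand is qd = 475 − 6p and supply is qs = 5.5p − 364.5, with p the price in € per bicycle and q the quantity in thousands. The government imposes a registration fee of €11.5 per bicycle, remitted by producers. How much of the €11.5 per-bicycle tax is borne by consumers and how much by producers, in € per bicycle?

Without the tax, 475 − 6p = 5.5p − 364.5 gives 11.5p = 839.5, so p* = €73 and q* = 37.
With the tax collected from producers, supply shifts: qs = 5.5(p − 11.5) − 364.5.
New equilibrium: consumers pay €78.5, producers receive €67, q = 4. (Wedge: pb − ps = 11.5.)
Burden on consumers: €5.5; on producers: €6. (They sum to €11.5.)
The less price-elastic side of the market bears the larger share of a per-unit tax.

Consumers bear €5.5 per bicycle; producers bear €6 per bicycle.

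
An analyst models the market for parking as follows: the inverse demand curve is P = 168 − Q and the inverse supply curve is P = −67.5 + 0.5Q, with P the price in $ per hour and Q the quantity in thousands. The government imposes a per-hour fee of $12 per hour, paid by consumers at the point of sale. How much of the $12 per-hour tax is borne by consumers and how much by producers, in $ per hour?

Rewrite in direct form: Qd = 168 − P and Qs = 2P + 135.
Without the tax, 168 − P = 2P + 135 gives 3P = 33, so P* = $11 and Q* = 157.
With the tax collected from consumers, demand (in seller-price terms) shifts: Qd = 168 − (P + 12).
Solving gives Q = 149 with consumers paying $19 and producers receiving $7 (the $12 wedge).
Burden on consumers: $8; on producers: $4. (They sum to $12.)

Consumers bear $8 per hour; producers bear $4 per hour.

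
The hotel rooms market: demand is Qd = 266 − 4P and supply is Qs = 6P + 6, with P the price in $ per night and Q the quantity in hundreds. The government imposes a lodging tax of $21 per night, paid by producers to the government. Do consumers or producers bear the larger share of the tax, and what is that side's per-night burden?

Consumers bear the larger share: $12.6 per night.

Without the tax, 266 − 4P = 6P + 6 gives 10P = 260, so P* = $26 and Q* = 162.
With the tax collected from producers, supply shifts: Qs = 6(P − 21) + 6.
New equilibrium: consumers pay $38.6, producers receive $17.6, Q = 111.6. (Wedge: Pb − Ps = 21.)
Per-night burden: consumers $12.6, producers $8.4.
Consumers take the larger share because demand is less price-elastic here (demand slope 4 vs supply slope 6).
The less price-elastic side of the market bears the larger share of a per-unit tax.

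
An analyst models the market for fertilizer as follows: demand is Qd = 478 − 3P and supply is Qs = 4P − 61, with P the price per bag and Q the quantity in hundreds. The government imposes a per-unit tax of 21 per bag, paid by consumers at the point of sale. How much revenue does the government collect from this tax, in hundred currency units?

Tax revenue = 4431 hundred.

Before the tax: set 478 − 3P = 4P − 61 → P* = 77, Q* = 247.
With the tax collected from consumers, demand (in seller-price terms) shifts: Qd = 478 − 3(P + 21).
Solving gives Q = 211 with consumers paying 89 and sellers receiving 68 (the 21 wedge).
Revenue = t · Q = 21 · 211 = 4431.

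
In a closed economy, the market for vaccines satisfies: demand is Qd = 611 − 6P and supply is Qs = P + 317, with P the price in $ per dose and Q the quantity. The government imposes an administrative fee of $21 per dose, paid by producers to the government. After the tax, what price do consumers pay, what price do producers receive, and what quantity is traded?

Consumers pay $45; producers receive $24; quantity = 341.

Without the tax, 611 − 6P = P + 317 gives 7P = 294, so P* = $42 and Q* = 359.
With the tax collected from producers, supply shifts: Qs = (P − 21) + 317.
Solving gives Q = 341 with consumers paying $45 and producers receiving $24 (the $21 wedge).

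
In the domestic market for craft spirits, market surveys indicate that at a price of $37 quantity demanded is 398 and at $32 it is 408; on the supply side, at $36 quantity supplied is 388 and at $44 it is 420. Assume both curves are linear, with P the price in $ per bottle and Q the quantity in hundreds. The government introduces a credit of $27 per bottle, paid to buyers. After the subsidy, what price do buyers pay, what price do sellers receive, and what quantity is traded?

Buyers pay $20; sellers receive $47; quantity = 432.

Demand slope: (408 − 398)/(32 − 37) = -2, so Qd = 472 − 2P.
Supply slope: (420 − 388)/(44 − 36) = 4, so Qs = 4P + 244.
Before the subsidy: set 472 − 2P = 4P + 244 → P* = $38, Q* = 396.
With a per-unit subsidy paid to buyers, each effectively pays P − 27, so demand becomes Qd = 472 − 2(P − 27).
Solving gives Q = 432 with buyers paying $20 and sellers receiving $47 (the $27 wedge).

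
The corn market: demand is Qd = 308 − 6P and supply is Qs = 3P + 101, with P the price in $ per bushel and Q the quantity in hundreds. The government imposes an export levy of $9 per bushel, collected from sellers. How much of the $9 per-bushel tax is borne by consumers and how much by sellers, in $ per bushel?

Consumers bear $3 per bushel; sellers bear $6 per bushel.

Without the tax, 308 − 6P = 3P + 101 gives 9P = 207, so P* = $23 and Q* = 170.
With the tax collected from sellers, supply shifts: Qs = 3(P − 9) + 101.
New equilibrium: consumers pay $26, sellers receive $17, Q = 152. (Wedge: Pb − Ps = 9.)
Burden on consumers: $3; on sellers: $6. (They sum to $9.)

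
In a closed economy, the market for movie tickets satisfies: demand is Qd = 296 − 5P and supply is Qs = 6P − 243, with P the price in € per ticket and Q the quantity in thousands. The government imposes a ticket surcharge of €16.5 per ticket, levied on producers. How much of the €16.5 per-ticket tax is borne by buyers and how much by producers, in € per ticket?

Buyers bear €9 per ticket; producers bear €7.5 per ticket.

Before the tax: set 296 − 5P = 6P − 243 → P* = €49, Q* = 51.
With the tax collected from producers, supply shifts: Qs = 6(P − 16.5) − 243.
Solving gives Q = 6 with buyers paying €58 and producers receiving €41.5 (the €16.5 wedge).
Burden on buyers: €9; on producers: €7.5. (They sum to €16.5.)
The less price-elastic side of the market bears the larger share of a per-unit tax.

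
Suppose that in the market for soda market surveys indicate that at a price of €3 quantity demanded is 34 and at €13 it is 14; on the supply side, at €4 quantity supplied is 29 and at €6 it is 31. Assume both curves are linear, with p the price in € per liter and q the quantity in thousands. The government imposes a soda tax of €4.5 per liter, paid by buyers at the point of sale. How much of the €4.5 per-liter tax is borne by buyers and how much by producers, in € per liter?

Buyers bear €1.5 per liter; producers bear €3 per liter.

Demand slope: (14 − 34)/(13 − 3) = -2, so qd = 40 − 2p.
Supply slope: (31 − 29)/(6 − 4) = 1, so qs = p + 25.
Without the tax, 40 − 2p = p + 25 gives 3p = 15, so p* = €5 and q* = 30.
With the tax collected from buyers, demand (in seller-price terms) shifts: qd = 40 − 2(p + 4.5).
New equilibrium: buyers pay €6.5, producers receive €2, q = 27. (Wedge: pb − ps = 4.5.)
Burden on buyers: €1.5; on producers: €3. (They sum to €4.5.)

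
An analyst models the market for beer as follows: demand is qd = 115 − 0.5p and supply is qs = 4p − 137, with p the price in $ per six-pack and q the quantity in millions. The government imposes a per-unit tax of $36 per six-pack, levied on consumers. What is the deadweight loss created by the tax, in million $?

Without the tax, 115 − 0.5p = 4p − 137 gives 4.5p = 252, so p* = $56 and q* = 87.
With the tax collected from consumers, demand (in seller-price terms) shifts: qd = 115 − 0.5(p + 36).
New equilibrium: consumers pay $88, producers receive $52, q = 71. (Wedge: pb − ps = 36.)
Quantity falls by |ΔQ| = |87 − 71| = 16.
DWL = ½ · t · |ΔQ| = ½ · 36 · 16 = $288.

Deadweight loss = $288 million.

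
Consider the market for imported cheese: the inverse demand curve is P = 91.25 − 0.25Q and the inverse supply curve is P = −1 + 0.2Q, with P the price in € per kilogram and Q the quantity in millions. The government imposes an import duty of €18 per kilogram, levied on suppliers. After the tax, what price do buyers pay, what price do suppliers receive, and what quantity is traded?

Rewrite in direct form: Qd = 365 − 4P and Qs = 5P + 5.
Without the tax, 365 − 4P = 5P + 5 gives 9P = 360, so P* = €40 and Q* = 205.
With the tax collected from suppliers, supply shifts: Qs = 5(P − 18) + 5.
Solving gives Q = 165 with buyers paying €50 and suppliers receiving €32 (the €18 wedge).
The less price-elastic side of the market bears the larger share of a per-unit tax.

Buyers pay €50; suppliers receive €32; quantity = 165.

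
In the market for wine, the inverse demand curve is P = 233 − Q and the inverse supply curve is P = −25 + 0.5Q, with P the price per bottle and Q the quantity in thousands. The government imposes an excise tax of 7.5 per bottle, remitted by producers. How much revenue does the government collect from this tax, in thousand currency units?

Tax revenue = 1252.5 thousand.

Inverting to Q(P) form: Qd = 233 − P; Qs = 2P + 50.
Without the tax, 233 − P = 2P + 50 gives 3P = 183, so P* = 61 and Q* = 172.
With the tax collected from producers, supply shifts: Qs = 2(P − 7.5) + 50.
New equilibrium: consumers pay 66, producers receive 58.5, Q = 167. (Wedge: Pb − Ps = 7.5.)
Revenue = t · Q = 7.5 · 167 = 1252.5.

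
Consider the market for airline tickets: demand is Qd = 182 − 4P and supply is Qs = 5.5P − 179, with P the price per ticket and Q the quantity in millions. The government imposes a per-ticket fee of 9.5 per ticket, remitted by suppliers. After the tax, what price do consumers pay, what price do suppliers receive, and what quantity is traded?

Consumers pay 43.5; suppliers receive 34; quantity = 8.

Without the tax, 182 − 4P = 5.5P − 179 gives 9.5P = 361, so P* = 38 and Q* = 30.
With the tax collected from suppliers, supply shifts: Qs = 5.5(P − 9.5) − 179.
New equilibrium: consumers pay 43.5, suppliers receive 34, Q = 8. (Wedge: Pb − Ps = 9.5.)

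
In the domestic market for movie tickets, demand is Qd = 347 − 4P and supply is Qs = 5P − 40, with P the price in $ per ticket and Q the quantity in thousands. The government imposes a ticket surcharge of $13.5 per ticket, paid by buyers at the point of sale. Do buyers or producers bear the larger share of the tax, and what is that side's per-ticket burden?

Without the tax, 347 − 4P = 5P − 40 gives 9P = 387, so P* = $43 and Q* = 175.
With the tax collected from buyers, demand (in seller-price terms) shifts: Qd = 347 − 4(P + 13.5).
Solving gives Q = 145 with buyers paying $50.5 and producers receiving $37 (the $13.5 wedge).
Per-ticket burden: buyers $7.5, producers $6.
Buyers take the larger share because demand is less price-elastic here (demand slope 4 vs supply slope 5).
The less price-elastic side of the market bears the larger share of a per-unit tax.

Buyers bear the larger share: $7.5 per ticket.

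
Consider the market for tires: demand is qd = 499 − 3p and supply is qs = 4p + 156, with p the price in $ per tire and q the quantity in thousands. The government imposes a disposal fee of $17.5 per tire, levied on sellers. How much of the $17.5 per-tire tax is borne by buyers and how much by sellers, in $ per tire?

Buyers bear $10 per tire; sellers bear $7.5 per tire.

Without the tax, 499 − 3p = 4p + 156 gives 7p = 343, so p* = $49 and q* = 352.
With the tax collected from sellers, supply shifts: qs = 4(p − 17.5) + 156.
Solving gives q = 322 with buyers paying $59 and sellers receiving $41.5 (the $17.5 wedge).
Burden on buyers: $10; on sellers: $7.5. (They sum to $17.5.)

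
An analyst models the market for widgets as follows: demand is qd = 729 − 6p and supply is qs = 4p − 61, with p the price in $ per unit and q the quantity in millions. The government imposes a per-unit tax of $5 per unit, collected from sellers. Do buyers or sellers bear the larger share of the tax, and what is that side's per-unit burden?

Sellers bear the larger share: $3 per unit.

Without the tax, 729 − 6p = 4p − 61 gives 10p = 790, so p* = $79 and q* = 255.
With the tax collected from sellers, supply shifts: qs = 4(p − 5) − 61.
Solving gives q = 243 with buyers paying $81 and sellers receiving $76 (the $5 wedge).
Per-unit burden: buyers $2, sellers $3.
Sellers take the larger share because supply is less price-elastic here (demand slope 6 vs supply slope 4).
The less price-elastic side of the market bears the larger share of a per-unit tax.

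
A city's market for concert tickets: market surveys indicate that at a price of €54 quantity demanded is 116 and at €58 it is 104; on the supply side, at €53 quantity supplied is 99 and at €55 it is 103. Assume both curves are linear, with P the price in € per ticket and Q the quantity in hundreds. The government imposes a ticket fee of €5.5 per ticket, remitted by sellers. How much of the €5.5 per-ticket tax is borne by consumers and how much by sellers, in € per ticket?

Consumers bear €2.2 per ticket; sellers bear €3.3 per ticket.

Demand slope: (104 − 116)/(58 − 54) = -3, so Qd = 278 − 3P.
Supply slope: (103 − 99)/(55 − 53) = 2, so Qs = 2P − 7.
Before the tax: set 278 − 3P = 2P − 7 → P* = €57, Q* = 107.
With the tax collected from sellers, supply shifts: Qs = 2(P − 5.5) − 7.
New equilibrium: consumers pay €59.2, sellers receive €53.7, Q = 100.4. (Wedge: Pb − Ps = 5.5.)
Burden on consumers: €2.2; on sellers: €3.3. (They sum to €5.5.)
The less price-elastic side of the market bears the larger share of a per-unit tax.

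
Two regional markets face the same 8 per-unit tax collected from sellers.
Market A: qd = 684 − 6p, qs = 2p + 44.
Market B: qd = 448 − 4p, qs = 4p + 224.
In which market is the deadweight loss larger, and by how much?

Market A: pre-tax p* = 80, q* = 204; post-tax q = 192; deadweight loss = 48.
Market B: pre-tax p* = 28, q* = 336; post-tax q = 320; deadweight loss = 64.
Difference: 48 vs 64 → market B is larger by 16.

Market B, by 16.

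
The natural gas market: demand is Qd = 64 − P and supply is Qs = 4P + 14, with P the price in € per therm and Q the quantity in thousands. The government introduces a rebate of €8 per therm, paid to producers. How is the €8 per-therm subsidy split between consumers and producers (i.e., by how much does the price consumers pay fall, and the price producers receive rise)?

Consumers gain €6.4 per therm; producers gain €1.6 per therm.

Without the subsidy, 64 − P = 4P + 14 gives 5P = 50, so P* = €10 and Q* = 54.
With a per-unit subsidy paid to producers, each receives P + 8 per unit sold, so supply becomes Qs = 4(P + 8) + 14.
New equilibrium: consumers pay €3.6, producers receive €11.6, Q = 60.4. (Wedge: Pb − Ps = −8.)
Gain to consumers: €6.4; to producers: €1.6. (They sum to €8.)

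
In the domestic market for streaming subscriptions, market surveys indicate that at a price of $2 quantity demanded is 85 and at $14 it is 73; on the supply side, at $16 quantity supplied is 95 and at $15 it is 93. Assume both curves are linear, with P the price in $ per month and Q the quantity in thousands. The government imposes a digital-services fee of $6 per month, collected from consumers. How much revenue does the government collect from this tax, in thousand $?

Tax revenue = $450 thousand.

Demand slope: (73 − 85)/(14 − 2) = -1, so Qd = 87 − P.
Supply slope: (93 − 95)/(15 − 16) = 2, so Qs = 2P + 63.
Without the tax, 87 − P = 2P + 63 gives 3P = 24, so P* = $8 and Q* = 79.
With the tax collected from consumers, demand (in seller-price terms) shifts: Qd = 87 − (P + 6).
Solving gives Q = 75 with consumers paying $12 and producers receiving $6 (the $6 wedge).
Revenue = t · Q = 6 · 75 = $450.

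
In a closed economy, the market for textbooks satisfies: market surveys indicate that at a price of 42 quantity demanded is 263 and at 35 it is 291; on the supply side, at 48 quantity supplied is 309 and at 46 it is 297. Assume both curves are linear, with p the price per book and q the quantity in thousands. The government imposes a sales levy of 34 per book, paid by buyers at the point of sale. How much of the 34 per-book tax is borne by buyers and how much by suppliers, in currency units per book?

Buyers bear 20.4 per book; suppliers bear 13.6 per book.

Demand slope: (291 − 263)/(35 − 42) = -4, so qd = 431 − 4p.
Supply slope: (297 − 309)/(46 − 48) = 6, so qs = 6p + 21.
Before the tax: set 431 − 4p = 6p + 21 → p* = 41, q* = 267.
With the tax collected from buyers, demand (in seller-price terms) shifts: qd = 431 − 4(p + 34).
New equilibrium: buyers pay 61.4, suppliers receive 27.4, q = 185.4. (Wedge: pb − ps = 34.)
Burden on buyers: 20.4; on suppliers: 13.6. (They sum to 34.)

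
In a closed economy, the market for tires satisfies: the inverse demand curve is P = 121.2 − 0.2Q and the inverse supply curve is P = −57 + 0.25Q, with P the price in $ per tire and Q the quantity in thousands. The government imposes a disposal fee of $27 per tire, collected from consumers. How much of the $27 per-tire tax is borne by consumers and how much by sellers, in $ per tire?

Consumers bear $12 per tire; sellers bear $15 per tire.

Rewrite in direct form: Qd = 606 − 5P and Qs = 4P + 228.
Before the tax: set 606 − 5P = 4P + 228 → P* = $42, Q* = 396.
With the tax collected from consumers, demand (in seller-price terms) shifts: Qd = 606 − 5(P + 27).
New equilibrium: consumers pay $54, sellers receive $27, Q = 336. (Wedge: Pb − Ps = 27.)
Burden on consumers: $12; on sellers: $15. (They sum to $27.)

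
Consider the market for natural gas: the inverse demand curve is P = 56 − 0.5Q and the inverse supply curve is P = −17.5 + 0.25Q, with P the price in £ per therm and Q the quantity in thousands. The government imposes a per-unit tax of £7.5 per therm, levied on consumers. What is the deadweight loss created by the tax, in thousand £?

Deadweight loss = £37.5 thousand.

Inverting to Q(P) form: Qd = 112 − 2P; Qs = 4P + 70.
Before the tax: set 112 − 2P = 4P + 70 → P* = £7, Q* = 98.
With the tax collected from consumers, demand (in seller-price terms) shifts: Qd = 112 − 2(P + 7.5).
Solving gives Q = 88 with consumers paying £12 and producers receiving £4.5 (the £7.5 wedge).
Quantity falls by |ΔQ| = |98 − 88| = 10.
DWL = ½ · t · |ΔQ| = ½ · 7.5 · 10 = £37.5.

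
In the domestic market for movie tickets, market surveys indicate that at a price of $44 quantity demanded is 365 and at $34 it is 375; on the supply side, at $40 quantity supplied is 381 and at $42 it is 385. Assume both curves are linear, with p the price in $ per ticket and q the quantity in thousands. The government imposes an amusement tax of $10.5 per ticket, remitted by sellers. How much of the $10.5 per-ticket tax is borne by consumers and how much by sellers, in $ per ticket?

Demand slope: (375 − 365)/(34 − 44) = -1, so qd = 409 − p.
Supply slope: (385 − 381)/(42 − 40) = 2, so qs = 2p + 301.
Before the tax: set 409 − p = 2p + 301 → p* = $36, q* = 373.
With the tax collected from sellers, supply shifts: qs = 2(p − 10.5) + 301.
New equilibrium: consumers pay $43, sellers receive $32.5, q = 366. (Wedge: pb − ps = 10.5.)
Burden on consumers: $7; on sellers: $3.5. (They sum to $10.5.)
The less price-elastic side of the market bears the larger share of a per-unit tax.

Consumers bear $7 per ticket; sellers bear $3.5 per ticket.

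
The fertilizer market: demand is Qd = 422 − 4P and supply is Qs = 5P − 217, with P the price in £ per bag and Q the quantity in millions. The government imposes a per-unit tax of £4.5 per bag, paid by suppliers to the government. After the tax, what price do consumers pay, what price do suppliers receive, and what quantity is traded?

Before the tax: set 422 − 4P = 5P − 217 → P* = £71, Q* = 138.
With the tax collected from suppliers, supply shifts: Qs = 5(P − 4.5) − 217.
Solving gives Q = 128 with consumers paying £73.5 and suppliers receiving £69 (the £4.5 wedge).

Consumers pay £73.5; suppliers receive £69; quantity = 128.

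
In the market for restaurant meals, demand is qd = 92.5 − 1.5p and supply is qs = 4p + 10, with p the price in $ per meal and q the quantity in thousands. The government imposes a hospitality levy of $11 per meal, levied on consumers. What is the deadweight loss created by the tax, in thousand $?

Deadweight loss = $66 thousand.

Before the tax: set 92.5 − 1.5p = 4p + 10 → p* = $15, q* = 70.
With the tax collected from consumers, demand (in seller-price terms) shifts: qd = 92.5 − 1.5(p + 11).
New equilibrium: consumers pay $23, suppliers receive $12, q = 58. (Wedge: pb − ps = 11.)
Quantity falls by |ΔQ| = |70 − 58| = 12.
DWL = ½ · t · |ΔQ| = ½ · 11 · 12 = $66.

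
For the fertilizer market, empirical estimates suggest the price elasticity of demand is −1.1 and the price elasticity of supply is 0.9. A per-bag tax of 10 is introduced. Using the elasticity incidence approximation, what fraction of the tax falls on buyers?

Incidence ratio: buyers' share ≈ εs / (εs + |εd|) = 0.9 / (0.9 + 1.1) = 0.45.
Supply is the less elastic side, so buyers bear the smaller share.

Buyers' share ≈ 0.45.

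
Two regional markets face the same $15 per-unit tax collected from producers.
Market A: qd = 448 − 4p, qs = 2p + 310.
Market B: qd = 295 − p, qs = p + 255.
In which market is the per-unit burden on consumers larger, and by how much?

Market A: pre-tax p* = $23, q* = 356; post-tax q = 336; per-unit burden on consumers = $5.
Market B: pre-tax p* = $20, q* = 275; post-tax q = 267.5; per-unit burden on consumers = $7.5.
Difference: $5 vs $7.5 → market B is larger by $2.5.

Market B, by $2.5.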